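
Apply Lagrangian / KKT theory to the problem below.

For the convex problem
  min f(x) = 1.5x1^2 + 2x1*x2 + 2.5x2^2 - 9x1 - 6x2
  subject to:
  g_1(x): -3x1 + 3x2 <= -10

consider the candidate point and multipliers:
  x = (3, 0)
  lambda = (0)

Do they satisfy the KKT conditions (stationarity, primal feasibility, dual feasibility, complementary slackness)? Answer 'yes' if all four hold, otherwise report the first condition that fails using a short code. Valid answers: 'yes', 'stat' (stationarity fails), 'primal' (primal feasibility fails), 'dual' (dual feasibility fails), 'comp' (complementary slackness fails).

Gradient of f: grad f(x) = Q x + c = (0, 0)
Constraint values g_i(x) = a_i^T x - b_i:
  g_1((3, 0)) = 1
Stationarity residual: grad f(x) + sum_i lambda_i a_i = (0, 0)
  -> stationarity OK
Primal feasibility (all g_i <= 0): FAILS
Dual feasibility (all lambda_i >= 0): OK
Complementary slackness (lambda_i * g_i(x) = 0 for all i): OK

Verdict: the first failing condition is primal_feasibility -> primal.

primal


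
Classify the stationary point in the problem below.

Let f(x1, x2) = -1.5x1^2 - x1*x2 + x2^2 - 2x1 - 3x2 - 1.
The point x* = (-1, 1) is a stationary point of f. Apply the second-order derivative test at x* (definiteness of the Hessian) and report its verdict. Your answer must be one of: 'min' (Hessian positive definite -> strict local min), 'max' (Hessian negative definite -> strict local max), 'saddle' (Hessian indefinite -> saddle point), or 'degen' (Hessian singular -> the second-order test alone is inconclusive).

Compute the Hessian H = grad^2 f:
  H = [[-3, -1], [-1, 2]]
Verify stationarity: grad f(x*) = H x* + g = (0, 0).
Eigenvalues of H: -3.1926, 2.1926.
Eigenvalues have mixed signs, so H is indefinite -> x* is a saddle point.

saddle


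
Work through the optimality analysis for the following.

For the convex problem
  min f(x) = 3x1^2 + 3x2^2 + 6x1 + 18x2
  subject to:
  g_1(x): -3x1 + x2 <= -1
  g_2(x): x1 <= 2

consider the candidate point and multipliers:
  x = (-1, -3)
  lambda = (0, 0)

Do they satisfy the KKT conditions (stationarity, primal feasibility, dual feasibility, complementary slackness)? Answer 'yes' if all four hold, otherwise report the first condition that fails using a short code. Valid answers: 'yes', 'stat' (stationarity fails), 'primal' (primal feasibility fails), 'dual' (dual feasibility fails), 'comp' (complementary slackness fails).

Gradient of f: grad f(x) = Q x + c = (0, 0)
Constraint values g_i(x) = a_i^T x - b_i:
  g_1((-1, -3)) = 1
  g_2((-1, -3)) = -3
Stationarity residual: grad f(x) + sum_i lambda_i a_i = (0, 0)
  -> stationarity OK
Primal feasibility (all g_i <= 0): FAILS
Dual feasibility (all lambda_i >= 0): OK
Complementary slackness (lambda_i * g_i(x) = 0 for all i): OK

Verdict: the first failing condition is primal_feasibility -> primal.

primal


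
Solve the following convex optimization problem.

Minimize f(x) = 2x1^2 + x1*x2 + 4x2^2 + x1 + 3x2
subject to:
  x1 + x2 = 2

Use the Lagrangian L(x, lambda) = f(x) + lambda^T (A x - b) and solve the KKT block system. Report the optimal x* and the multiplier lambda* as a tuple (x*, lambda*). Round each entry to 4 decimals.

Form the Lagrangian:
  L(x, lambda) = (1/2) x^T Q x + c^T x + lambda^T (A x - b)
Stationarity (grad_x L = 0): Q x + c + A^T lambda = 0.
Primal feasibility: A x = b.

This gives the KKT block system:
  [ Q   A^T ] [ x     ]   [-c ]
  [ A    0  ] [ lambda ] = [ b ]

Solving the linear system:
  x*      = (1.6, 0.4)
  lambda* = (-7.8)
  f(x*)   = 9.2

x* = (1.6, 0.4), lambda* = (-7.8)


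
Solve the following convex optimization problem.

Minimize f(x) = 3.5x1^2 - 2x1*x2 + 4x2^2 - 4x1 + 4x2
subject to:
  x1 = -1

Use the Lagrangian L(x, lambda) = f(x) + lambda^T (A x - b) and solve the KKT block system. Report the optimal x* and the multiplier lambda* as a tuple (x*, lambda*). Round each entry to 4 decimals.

Form the Lagrangian:
  L(x, lambda) = (1/2) x^T Q x + c^T x + lambda^T (A x - b)
Stationarity (grad_x L = 0): Q x + c + A^T lambda = 0.
Primal feasibility: A x = b.

This gives the KKT block system:
  [ Q   A^T ] [ x     ]   [-c ]
  [ A    0  ] [ lambda ] = [ b ]

Solving the linear system:
  x*      = (-1, -0.75)
  lambda* = (9.5)
  f(x*)   = 5.25

x* = (-1, -0.75), lambda* = (9.5)


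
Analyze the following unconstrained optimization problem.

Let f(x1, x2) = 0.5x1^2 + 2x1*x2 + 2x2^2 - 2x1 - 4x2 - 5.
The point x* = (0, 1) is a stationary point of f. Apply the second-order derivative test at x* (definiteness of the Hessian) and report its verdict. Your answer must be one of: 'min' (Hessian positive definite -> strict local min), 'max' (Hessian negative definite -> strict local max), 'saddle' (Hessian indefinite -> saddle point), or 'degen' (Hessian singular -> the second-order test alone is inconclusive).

Compute the Hessian H = grad^2 f:
  H = [[1, 2], [2, 4]]
Verify stationarity: grad f(x*) = H x* + g = (0, 0).
Eigenvalues of H: 0, 5.
H has a zero eigenvalue (singular; positive semidefinite but not definite), so H is neither positive definite, negative definite, nor indefinite. The second-order test alone is inconclusive -> degen.
(Indeed, f is constant along the null direction of H through x*, so x* is not a strict local extremum.)

degen


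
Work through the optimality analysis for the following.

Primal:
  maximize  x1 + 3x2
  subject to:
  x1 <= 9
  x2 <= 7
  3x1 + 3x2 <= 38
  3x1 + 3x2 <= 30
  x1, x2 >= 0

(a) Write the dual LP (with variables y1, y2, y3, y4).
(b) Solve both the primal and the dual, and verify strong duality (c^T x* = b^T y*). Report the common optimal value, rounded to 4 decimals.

The standard primal-dual pair for 'max c^T x s.t. A x <= b, x >= 0' is:
  Dual:  min b^T y  s.t.  A^T y >= c,  y >= 0.

So the dual LP is:
  minimize  9y1 + 7y2 + 38y3 + 30y4
  subject to:
    y1 + 3y3 + 3y4 >= 1
    y2 + 3y3 + 3y4 >= 3
    y1, y2, y3, y4 >= 0

Solving the primal: x* = (3, 7).
  primal value c^T x* = 24.
Solving the dual: y* = (0, 2, 0, 0.3333).
  dual value b^T y* = 24.
Strong duality: c^T x* = b^T y*. Confirmed.

24


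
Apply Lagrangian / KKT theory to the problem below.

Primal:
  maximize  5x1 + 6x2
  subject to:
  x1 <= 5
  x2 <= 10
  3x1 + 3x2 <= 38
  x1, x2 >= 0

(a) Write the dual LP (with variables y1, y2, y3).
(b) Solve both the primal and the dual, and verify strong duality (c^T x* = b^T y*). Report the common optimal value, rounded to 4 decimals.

The standard primal-dual pair for 'max c^T x s.t. A x <= b, x >= 0' is:
  Dual:  min b^T y  s.t.  A^T y >= c,  y >= 0.

So the dual LP is:
  minimize  5y1 + 10y2 + 38y3
  subject to:
    y1 + 3y3 >= 5
    y2 + 3y3 >= 6
    y1, y2, y3 >= 0

Solving the primal: x* = (2.6667, 10).
  primal value c^T x* = 73.3333.
Solving the dual: y* = (0, 1, 1.6667).
  dual value b^T y* = 73.3333.
Strong duality: c^T x* = b^T y*. Confirmed.

73.3333


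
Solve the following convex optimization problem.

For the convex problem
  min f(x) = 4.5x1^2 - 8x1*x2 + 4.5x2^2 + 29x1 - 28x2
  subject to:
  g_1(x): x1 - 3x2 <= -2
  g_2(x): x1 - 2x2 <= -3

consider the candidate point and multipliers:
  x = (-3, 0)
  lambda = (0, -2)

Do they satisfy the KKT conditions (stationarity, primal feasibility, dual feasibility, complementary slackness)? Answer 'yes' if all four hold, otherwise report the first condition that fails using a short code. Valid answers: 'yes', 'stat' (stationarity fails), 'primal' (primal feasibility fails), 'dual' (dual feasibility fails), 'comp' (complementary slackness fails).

Gradient of f: grad f(x) = Q x + c = (2, -4)
Constraint values g_i(x) = a_i^T x - b_i:
  g_1((-3, 0)) = -1
  g_2((-3, 0)) = 0
Stationarity residual: grad f(x) + sum_i lambda_i a_i = (0, 0)
  -> stationarity OK
Primal feasibility (all g_i <= 0): OK
Dual feasibility (all lambda_i >= 0): FAILS
Complementary slackness (lambda_i * g_i(x) = 0 for all i): OK

Verdict: the first failing condition is dual_feasibility -> dual.

dual


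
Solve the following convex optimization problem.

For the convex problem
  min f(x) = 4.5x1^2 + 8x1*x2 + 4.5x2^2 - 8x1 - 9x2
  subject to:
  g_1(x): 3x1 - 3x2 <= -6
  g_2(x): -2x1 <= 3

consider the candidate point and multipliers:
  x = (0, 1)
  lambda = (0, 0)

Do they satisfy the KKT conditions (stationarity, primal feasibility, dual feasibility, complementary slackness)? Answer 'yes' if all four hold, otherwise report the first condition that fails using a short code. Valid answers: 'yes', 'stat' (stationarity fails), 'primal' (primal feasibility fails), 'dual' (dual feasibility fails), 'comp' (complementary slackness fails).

Gradient of f: grad f(x) = Q x + c = (0, 0)
Constraint values g_i(x) = a_i^T x - b_i:
  g_1((0, 1)) = 3
  g_2((0, 1)) = -3
Stationarity residual: grad f(x) + sum_i lambda_i a_i = (0, 0)
  -> stationarity OK
Primal feasibility (all g_i <= 0): FAILS
Dual feasibility (all lambda_i >= 0): OK
Complementary slackness (lambda_i * g_i(x) = 0 for all i): OK

Verdict: the first failing condition is primal_feasibility -> primal.

primal


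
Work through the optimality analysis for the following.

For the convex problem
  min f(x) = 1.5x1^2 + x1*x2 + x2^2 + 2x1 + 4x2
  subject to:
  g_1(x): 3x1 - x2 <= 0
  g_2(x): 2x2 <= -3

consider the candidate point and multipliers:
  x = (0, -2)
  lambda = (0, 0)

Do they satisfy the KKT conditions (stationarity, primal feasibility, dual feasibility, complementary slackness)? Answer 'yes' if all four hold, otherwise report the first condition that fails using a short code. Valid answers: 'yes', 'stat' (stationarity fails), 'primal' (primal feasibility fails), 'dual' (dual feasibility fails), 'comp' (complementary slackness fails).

Gradient of f: grad f(x) = Q x + c = (0, 0)
Constraint values g_i(x) = a_i^T x - b_i:
  g_1((0, -2)) = 2
  g_2((0, -2)) = -1
Stationarity residual: grad f(x) + sum_i lambda_i a_i = (0, 0)
  -> stationarity OK
Primal feasibility (all g_i <= 0): FAILS
Dual feasibility (all lambda_i >= 0): OK
Complementary slackness (lambda_i * g_i(x) = 0 for all i): OK

Verdict: the first failing condition is primal_feasibility -> primal.

primal


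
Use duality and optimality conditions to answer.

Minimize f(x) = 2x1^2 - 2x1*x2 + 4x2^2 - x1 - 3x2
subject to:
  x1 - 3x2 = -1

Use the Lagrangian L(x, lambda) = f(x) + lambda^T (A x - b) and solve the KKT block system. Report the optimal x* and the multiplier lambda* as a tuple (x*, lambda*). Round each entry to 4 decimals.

Form the Lagrangian:
  L(x, lambda) = (1/2) x^T Q x + c^T x + lambda^T (A x - b)
Stationarity (grad_x L = 0): Q x + c + A^T lambda = 0.
Primal feasibility: A x = b.

This gives the KKT block system:
  [ Q   A^T ] [ x     ]   [-c ]
  [ A    0  ] [ lambda ] = [ b ]

Solving the linear system:
  x*      = (0.5, 0.5)
  lambda* = (0)
  f(x*)   = -1

x* = (0.5, 0.5), lambda* = (0)


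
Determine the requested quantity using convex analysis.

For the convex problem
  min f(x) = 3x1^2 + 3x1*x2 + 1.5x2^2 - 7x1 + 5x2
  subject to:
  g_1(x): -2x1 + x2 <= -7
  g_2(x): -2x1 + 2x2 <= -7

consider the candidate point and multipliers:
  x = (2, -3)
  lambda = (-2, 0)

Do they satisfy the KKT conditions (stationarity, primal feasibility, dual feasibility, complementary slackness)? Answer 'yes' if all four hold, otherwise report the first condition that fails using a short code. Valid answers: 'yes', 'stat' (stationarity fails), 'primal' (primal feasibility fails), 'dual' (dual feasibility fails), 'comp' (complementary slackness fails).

Gradient of f: grad f(x) = Q x + c = (-4, 2)
Constraint values g_i(x) = a_i^T x - b_i:
  g_1((2, -3)) = 0
  g_2((2, -3)) = -3
Stationarity residual: grad f(x) + sum_i lambda_i a_i = (0, 0)
  -> stationarity OK
Primal feasibility (all g_i <= 0): OK
Dual feasibility (all lambda_i >= 0): FAILS
Complementary slackness (lambda_i * g_i(x) = 0 for all i): OK

Verdict: the first failing condition is dual_feasibility -> dual.

dual


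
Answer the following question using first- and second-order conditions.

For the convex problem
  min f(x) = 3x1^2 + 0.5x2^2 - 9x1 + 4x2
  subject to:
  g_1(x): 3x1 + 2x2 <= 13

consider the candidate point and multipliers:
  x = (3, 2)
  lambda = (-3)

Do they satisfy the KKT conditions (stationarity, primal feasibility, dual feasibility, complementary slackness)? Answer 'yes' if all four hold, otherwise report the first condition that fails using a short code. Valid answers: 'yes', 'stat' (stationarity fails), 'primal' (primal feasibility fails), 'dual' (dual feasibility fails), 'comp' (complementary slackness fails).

Gradient of f: grad f(x) = Q x + c = (9, 6)
Constraint values g_i(x) = a_i^T x - b_i:
  g_1((3, 2)) = 0
Stationarity residual: grad f(x) + sum_i lambda_i a_i = (0, 0)
  -> stationarity OK
Primal feasibility (all g_i <= 0): OK
Dual feasibility (all lambda_i >= 0): FAILS
Complementary slackness (lambda_i * g_i(x) = 0 for all i): OK

Verdict: the first failing condition is dual_feasibility -> dual.

dual


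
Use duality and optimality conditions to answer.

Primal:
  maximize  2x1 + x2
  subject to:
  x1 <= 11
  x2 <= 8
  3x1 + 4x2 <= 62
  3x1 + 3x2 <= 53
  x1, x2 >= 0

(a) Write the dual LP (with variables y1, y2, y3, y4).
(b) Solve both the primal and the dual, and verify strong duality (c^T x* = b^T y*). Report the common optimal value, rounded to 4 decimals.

The standard primal-dual pair for 'max c^T x s.t. A x <= b, x >= 0' is:
  Dual:  min b^T y  s.t.  A^T y >= c,  y >= 0.

So the dual LP is:
  minimize  11y1 + 8y2 + 62y3 + 53y4
  subject to:
    y1 + 3y3 + 3y4 >= 2
    y2 + 4y3 + 3y4 >= 1
    y1, y2, y3, y4 >= 0

Solving the primal: x* = (11, 6.6667).
  primal value c^T x* = 28.6667.
Solving the dual: y* = (1, 0, 0, 0.3333).
  dual value b^T y* = 28.6667.
Strong duality: c^T x* = b^T y*. Confirmed.

28.6667


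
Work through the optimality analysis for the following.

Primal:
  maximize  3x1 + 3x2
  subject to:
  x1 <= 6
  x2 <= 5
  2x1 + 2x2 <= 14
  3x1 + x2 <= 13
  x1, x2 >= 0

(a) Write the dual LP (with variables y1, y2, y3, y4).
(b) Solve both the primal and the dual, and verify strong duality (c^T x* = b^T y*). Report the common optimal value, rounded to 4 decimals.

The standard primal-dual pair for 'max c^T x s.t. A x <= b, x >= 0' is:
  Dual:  min b^T y  s.t.  A^T y >= c,  y >= 0.

So the dual LP is:
  minimize  6y1 + 5y2 + 14y3 + 13y4
  subject to:
    y1 + 2y3 + 3y4 >= 3
    y2 + 2y3 + y4 >= 3
    y1, y2, y3, y4 >= 0

Solving the primal: x* = (3, 4).
  primal value c^T x* = 21.
Solving the dual: y* = (0, 0, 1.5, 0).
  dual value b^T y* = 21.
Strong duality: c^T x* = b^T y*. Confirmed.

21


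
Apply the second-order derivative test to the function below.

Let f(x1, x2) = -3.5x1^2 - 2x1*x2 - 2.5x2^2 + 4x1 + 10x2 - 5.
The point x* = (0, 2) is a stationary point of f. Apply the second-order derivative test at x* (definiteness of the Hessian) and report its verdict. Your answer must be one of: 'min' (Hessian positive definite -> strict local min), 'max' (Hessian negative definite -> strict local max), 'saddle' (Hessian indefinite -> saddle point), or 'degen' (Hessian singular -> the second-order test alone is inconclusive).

Compute the Hessian H = grad^2 f:
  H = [[-7, -2], [-2, -5]]
Verify stationarity: grad f(x*) = H x* + g = (0, 0).
Eigenvalues of H: -8.2361, -3.7639.
Both eigenvalues < 0, so H is negative definite -> x* is a strict local max.

max


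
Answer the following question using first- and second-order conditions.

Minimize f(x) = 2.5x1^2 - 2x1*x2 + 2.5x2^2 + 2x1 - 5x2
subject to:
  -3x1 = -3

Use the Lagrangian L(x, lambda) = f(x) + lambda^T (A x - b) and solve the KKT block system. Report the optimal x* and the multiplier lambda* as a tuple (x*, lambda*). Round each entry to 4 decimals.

Form the Lagrangian:
  L(x, lambda) = (1/2) x^T Q x + c^T x + lambda^T (A x - b)
Stationarity (grad_x L = 0): Q x + c + A^T lambda = 0.
Primal feasibility: A x = b.

This gives the KKT block system:
  [ Q   A^T ] [ x     ]   [-c ]
  [ A    0  ] [ lambda ] = [ b ]

Solving the linear system:
  x*      = (1, 1.4)
  lambda* = (1.4)
  f(x*)   = -0.4

x* = (1, 1.4), lambda* = (1.4)


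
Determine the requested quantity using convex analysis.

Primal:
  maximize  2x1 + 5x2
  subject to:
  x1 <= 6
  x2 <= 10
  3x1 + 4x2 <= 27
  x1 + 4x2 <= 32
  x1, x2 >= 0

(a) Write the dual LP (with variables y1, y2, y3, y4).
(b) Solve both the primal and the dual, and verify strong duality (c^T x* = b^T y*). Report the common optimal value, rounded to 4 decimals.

The standard primal-dual pair for 'max c^T x s.t. A x <= b, x >= 0' is:
  Dual:  min b^T y  s.t.  A^T y >= c,  y >= 0.

So the dual LP is:
  minimize  6y1 + 10y2 + 27y3 + 32y4
  subject to:
    y1 + 3y3 + y4 >= 2
    y2 + 4y3 + 4y4 >= 5
    y1, y2, y3, y4 >= 0

Solving the primal: x* = (0, 6.75).
  primal value c^T x* = 33.75.
Solving the dual: y* = (0, 0, 1.25, 0).
  dual value b^T y* = 33.75.
Strong duality: c^T x* = b^T y*. Confirmed.

33.75


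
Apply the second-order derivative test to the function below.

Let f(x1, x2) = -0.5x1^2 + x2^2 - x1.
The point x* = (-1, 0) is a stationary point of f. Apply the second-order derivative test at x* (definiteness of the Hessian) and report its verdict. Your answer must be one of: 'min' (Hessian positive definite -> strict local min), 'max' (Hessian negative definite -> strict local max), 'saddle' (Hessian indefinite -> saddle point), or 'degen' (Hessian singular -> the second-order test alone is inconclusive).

Compute the Hessian H = grad^2 f:
  H = [[-1, 0], [0, 2]]
Verify stationarity: grad f(x*) = H x* + g = (0, 0).
Eigenvalues of H: -1, 2.
Eigenvalues have mixed signs, so H is indefinite -> x* is a saddle point.

saddle


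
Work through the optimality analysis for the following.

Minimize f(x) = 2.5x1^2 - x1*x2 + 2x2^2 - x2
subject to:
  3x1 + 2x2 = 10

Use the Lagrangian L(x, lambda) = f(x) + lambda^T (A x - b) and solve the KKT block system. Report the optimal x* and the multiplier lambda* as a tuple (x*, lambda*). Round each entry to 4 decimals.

Form the Lagrangian:
  L(x, lambda) = (1/2) x^T Q x + c^T x + lambda^T (A x - b)
Stationarity (grad_x L = 0): Q x + c + A^T lambda = 0.
Primal feasibility: A x = b.

This gives the KKT block system:
  [ Q   A^T ] [ x     ]   [-c ]
  [ A    0  ] [ lambda ] = [ b ]

Solving the linear system:
  x*      = (1.9706, 2.0441)
  lambda* = (-2.6029)
  f(x*)   = 11.9926

x* = (1.9706, 2.0441), lambda* = (-2.6029)


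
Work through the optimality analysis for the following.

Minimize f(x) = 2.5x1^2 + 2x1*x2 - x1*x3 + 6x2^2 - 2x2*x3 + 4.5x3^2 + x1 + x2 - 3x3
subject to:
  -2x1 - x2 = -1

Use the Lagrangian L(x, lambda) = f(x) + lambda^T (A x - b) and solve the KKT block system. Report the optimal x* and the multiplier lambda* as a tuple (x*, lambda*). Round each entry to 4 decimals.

Form the Lagrangian:
  L(x, lambda) = (1/2) x^T Q x + c^T x + lambda^T (A x - b)
Stationarity (grad_x L = 0): Q x + c + A^T lambda = 0.
Primal feasibility: A x = b.

This gives the KKT block system:
  [ Q   A^T ] [ x     ]   [-c ]
  [ A    0  ] [ lambda ] = [ b ]

Solving the linear system:
  x*      = (0.4848, 0.0303, 0.3939)
  lambda* = (1.5455)
  f(x*)   = 0.4394

x* = (0.4848, 0.0303, 0.3939), lambda* = (1.5455)


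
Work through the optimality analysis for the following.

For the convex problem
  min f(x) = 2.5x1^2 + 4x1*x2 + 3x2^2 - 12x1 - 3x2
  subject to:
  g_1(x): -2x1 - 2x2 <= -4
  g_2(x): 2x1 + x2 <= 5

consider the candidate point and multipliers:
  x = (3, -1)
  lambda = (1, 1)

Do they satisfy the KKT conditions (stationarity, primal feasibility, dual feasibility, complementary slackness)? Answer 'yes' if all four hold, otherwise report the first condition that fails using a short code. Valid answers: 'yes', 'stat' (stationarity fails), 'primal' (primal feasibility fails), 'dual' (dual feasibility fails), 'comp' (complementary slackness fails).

Gradient of f: grad f(x) = Q x + c = (-1, 3)
Constraint values g_i(x) = a_i^T x - b_i:
  g_1((3, -1)) = 0
  g_2((3, -1)) = 0
Stationarity residual: grad f(x) + sum_i lambda_i a_i = (-1, 2)
  -> stationarity FAILS
Primal feasibility (all g_i <= 0): OK
Dual feasibility (all lambda_i >= 0): OK
Complementary slackness (lambda_i * g_i(x) = 0 for all i): OK

Verdict: the first failing condition is stationarity -> stat.

stat


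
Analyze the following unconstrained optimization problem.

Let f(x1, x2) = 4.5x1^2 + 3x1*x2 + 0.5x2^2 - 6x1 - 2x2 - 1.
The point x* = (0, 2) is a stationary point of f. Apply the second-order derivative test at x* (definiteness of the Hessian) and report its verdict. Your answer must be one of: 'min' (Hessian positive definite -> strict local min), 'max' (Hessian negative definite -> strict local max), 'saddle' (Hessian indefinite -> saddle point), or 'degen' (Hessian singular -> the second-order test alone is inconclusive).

Compute the Hessian H = grad^2 f:
  H = [[9, 3], [3, 1]]
Verify stationarity: grad f(x*) = H x* + g = (0, 0).
Eigenvalues of H: 0, 10.
H has a zero eigenvalue (singular; positive semidefinite but not definite), so H is neither positive definite, negative definite, nor indefinite. The second-order test alone is inconclusive -> degen.
(Indeed, f is constant along the null direction of H through x*, so x* is not a strict local extremum.)

degen


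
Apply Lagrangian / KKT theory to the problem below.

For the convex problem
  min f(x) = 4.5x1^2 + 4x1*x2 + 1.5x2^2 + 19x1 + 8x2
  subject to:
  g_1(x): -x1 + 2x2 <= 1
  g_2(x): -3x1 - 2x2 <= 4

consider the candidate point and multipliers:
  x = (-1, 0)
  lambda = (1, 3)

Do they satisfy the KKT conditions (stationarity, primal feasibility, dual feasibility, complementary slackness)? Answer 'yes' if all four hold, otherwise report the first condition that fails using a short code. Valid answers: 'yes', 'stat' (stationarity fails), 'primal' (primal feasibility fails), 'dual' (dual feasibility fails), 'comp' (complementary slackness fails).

Gradient of f: grad f(x) = Q x + c = (10, 4)
Constraint values g_i(x) = a_i^T x - b_i:
  g_1((-1, 0)) = 0
  g_2((-1, 0)) = -1
Stationarity residual: grad f(x) + sum_i lambda_i a_i = (0, 0)
  -> stationarity OK
Primal feasibility (all g_i <= 0): OK
Dual feasibility (all lambda_i >= 0): OK
Complementary slackness (lambda_i * g_i(x) = 0 for all i): FAILS

Verdict: the first failing condition is complementary_slackness -> comp.

comp


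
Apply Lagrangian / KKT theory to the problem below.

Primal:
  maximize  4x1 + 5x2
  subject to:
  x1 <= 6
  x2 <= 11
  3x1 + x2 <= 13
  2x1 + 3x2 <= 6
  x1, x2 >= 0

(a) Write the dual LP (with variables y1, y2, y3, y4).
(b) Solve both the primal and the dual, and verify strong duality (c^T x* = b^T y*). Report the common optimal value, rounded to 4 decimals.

The standard primal-dual pair for 'max c^T x s.t. A x <= b, x >= 0' is:
  Dual:  min b^T y  s.t.  A^T y >= c,  y >= 0.

So the dual LP is:
  minimize  6y1 + 11y2 + 13y3 + 6y4
  subject to:
    y1 + 3y3 + 2y4 >= 4
    y2 + y3 + 3y4 >= 5
    y1, y2, y3, y4 >= 0

Solving the primal: x* = (3, 0).
  primal value c^T x* = 12.
Solving the dual: y* = (0, 0, 0, 2).
  dual value b^T y* = 12.
Strong duality: c^T x* = b^T y*. Confirmed.

12


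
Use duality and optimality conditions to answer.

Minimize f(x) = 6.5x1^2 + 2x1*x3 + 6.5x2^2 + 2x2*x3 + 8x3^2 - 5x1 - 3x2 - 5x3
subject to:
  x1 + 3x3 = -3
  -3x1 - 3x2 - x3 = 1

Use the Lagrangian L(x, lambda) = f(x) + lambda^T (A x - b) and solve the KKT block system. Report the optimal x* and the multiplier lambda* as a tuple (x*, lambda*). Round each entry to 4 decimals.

Form the Lagrangian:
  L(x, lambda) = (1/2) x^T Q x + c^T x + lambda^T (A x - b)
Stationarity (grad_x L = 0): Q x + c + A^T lambda = 0.
Primal feasibility: A x = b.

This gives the KKT block system:
  [ Q   A^T ] [ x     ]   [-c ]
  [ A    0  ] [ lambda ] = [ b ]

Solving the linear system:
  x*      = (-0.1785, 0.1587, -0.9405)
  lambda* = (6.3827, -0.9395)
  f(x*)   = 12.6034

x* = (-0.1785, 0.1587, -0.9405), lambda* = (6.3827, -0.9395)


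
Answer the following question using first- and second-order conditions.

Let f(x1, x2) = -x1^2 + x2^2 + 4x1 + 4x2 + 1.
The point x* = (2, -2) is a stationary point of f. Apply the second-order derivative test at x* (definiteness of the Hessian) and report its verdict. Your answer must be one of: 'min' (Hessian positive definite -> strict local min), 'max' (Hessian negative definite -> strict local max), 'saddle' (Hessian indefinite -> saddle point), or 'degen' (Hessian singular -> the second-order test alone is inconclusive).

Compute the Hessian H = grad^2 f:
  H = [[-2, 0], [0, 2]]
Verify stationarity: grad f(x*) = H x* + g = (0, 0).
Eigenvalues of H: -2, 2.
Eigenvalues have mixed signs, so H is indefinite -> x* is a saddle point.

saddle


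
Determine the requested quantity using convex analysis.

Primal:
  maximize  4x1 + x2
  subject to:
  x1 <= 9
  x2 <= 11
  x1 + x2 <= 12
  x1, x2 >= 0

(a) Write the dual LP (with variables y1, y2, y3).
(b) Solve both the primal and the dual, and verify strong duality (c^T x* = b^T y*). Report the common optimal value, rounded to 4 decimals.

The standard primal-dual pair for 'max c^T x s.t. A x <= b, x >= 0' is:
  Dual:  min b^T y  s.t.  A^T y >= c,  y >= 0.

So the dual LP is:
  minimize  9y1 + 11y2 + 12y3
  subject to:
    y1 + y3 >= 4
    y2 + y3 >= 1
    y1, y2, y3 >= 0

Solving the primal: x* = (9, 3).
  primal value c^T x* = 39.
Solving the dual: y* = (3, 0, 1).
  dual value b^T y* = 39.
Strong duality: c^T x* = b^T y*. Confirmed.

39


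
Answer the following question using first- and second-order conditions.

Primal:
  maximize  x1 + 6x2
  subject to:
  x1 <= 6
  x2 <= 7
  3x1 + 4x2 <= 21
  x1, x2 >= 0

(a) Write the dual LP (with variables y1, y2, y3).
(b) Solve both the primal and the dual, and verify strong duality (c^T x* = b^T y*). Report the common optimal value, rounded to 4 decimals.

The standard primal-dual pair for 'max c^T x s.t. A x <= b, x >= 0' is:
  Dual:  min b^T y  s.t.  A^T y >= c,  y >= 0.

So the dual LP is:
  minimize  6y1 + 7y2 + 21y3
  subject to:
    y1 + 3y3 >= 1
    y2 + 4y3 >= 6
    y1, y2, y3 >= 0

Solving the primal: x* = (0, 5.25).
  primal value c^T x* = 31.5.
Solving the dual: y* = (0, 0, 1.5).
  dual value b^T y* = 31.5.
Strong duality: c^T x* = b^T y*. Confirmed.

31.5


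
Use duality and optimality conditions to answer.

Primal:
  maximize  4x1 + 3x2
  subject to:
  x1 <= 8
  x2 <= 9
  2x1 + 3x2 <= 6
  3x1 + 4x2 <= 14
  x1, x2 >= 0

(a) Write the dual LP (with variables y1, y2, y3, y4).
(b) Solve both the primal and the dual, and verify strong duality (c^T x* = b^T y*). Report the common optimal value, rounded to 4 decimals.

The standard primal-dual pair for 'max c^T x s.t. A x <= b, x >= 0' is:
  Dual:  min b^T y  s.t.  A^T y >= c,  y >= 0.

So the dual LP is:
  minimize  8y1 + 9y2 + 6y3 + 14y4
  subject to:
    y1 + 2y3 + 3y4 >= 4
    y2 + 3y3 + 4y4 >= 3
    y1, y2, y3, y4 >= 0

Solving the primal: x* = (3, 0).
  primal value c^T x* = 12.
Solving the dual: y* = (0, 0, 2, 0).
  dual value b^T y* = 12.
Strong duality: c^T x* = b^T y*. Confirmed.

12


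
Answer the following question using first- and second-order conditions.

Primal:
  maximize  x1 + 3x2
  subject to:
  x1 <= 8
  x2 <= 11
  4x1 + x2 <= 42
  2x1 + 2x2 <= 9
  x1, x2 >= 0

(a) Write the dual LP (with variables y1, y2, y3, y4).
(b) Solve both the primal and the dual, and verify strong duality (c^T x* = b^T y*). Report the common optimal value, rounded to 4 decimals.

The standard primal-dual pair for 'max c^T x s.t. A x <= b, x >= 0' is:
  Dual:  min b^T y  s.t.  A^T y >= c,  y >= 0.

So the dual LP is:
  minimize  8y1 + 11y2 + 42y3 + 9y4
  subject to:
    y1 + 4y3 + 2y4 >= 1
    y2 + y3 + 2y4 >= 3
    y1, y2, y3, y4 >= 0

Solving the primal: x* = (0, 4.5).
  primal value c^T x* = 13.5.
Solving the dual: y* = (0, 0, 0, 1.5).
  dual value b^T y* = 13.5.
Strong duality: c^T x* = b^T y*. Confirmed.

13.5


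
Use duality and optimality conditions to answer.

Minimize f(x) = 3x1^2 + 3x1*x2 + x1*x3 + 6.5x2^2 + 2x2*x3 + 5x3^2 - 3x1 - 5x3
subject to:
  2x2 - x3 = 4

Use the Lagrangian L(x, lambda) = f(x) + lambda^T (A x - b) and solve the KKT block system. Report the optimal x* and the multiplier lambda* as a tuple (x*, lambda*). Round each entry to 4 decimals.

Form the Lagrangian:
  L(x, lambda) = (1/2) x^T Q x + c^T x + lambda^T (A x - b)
Stationarity (grad_x L = 0): Q x + c + A^T lambda = 0.
Primal feasibility: A x = b.

This gives the KKT block system:
  [ Q   A^T ] [ x     ]   [-c ]
  [ A    0  ] [ lambda ] = [ b ]

Solving the linear system:
  x*      = (-0.1848, 1.6217, -0.7566)
  lambda* = (-9.5073)
  f(x*)   = 21.1833

x* = (-0.1848, 1.6217, -0.7566), lambda* = (-9.5073)


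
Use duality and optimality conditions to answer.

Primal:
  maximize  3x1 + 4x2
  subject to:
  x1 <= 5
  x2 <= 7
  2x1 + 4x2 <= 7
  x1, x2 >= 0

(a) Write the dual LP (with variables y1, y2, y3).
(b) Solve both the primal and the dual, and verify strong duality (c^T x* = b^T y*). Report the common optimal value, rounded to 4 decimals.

The standard primal-dual pair for 'max c^T x s.t. A x <= b, x >= 0' is:
  Dual:  min b^T y  s.t.  A^T y >= c,  y >= 0.

So the dual LP is:
  minimize  5y1 + 7y2 + 7y3
  subject to:
    y1 + 2y3 >= 3
    y2 + 4y3 >= 4
    y1, y2, y3 >= 0

Solving the primal: x* = (3.5, 0).
  primal value c^T x* = 10.5.
Solving the dual: y* = (0, 0, 1.5).
  dual value b^T y* = 10.5.
Strong duality: c^T x* = b^T y*. Confirmed.

10.5


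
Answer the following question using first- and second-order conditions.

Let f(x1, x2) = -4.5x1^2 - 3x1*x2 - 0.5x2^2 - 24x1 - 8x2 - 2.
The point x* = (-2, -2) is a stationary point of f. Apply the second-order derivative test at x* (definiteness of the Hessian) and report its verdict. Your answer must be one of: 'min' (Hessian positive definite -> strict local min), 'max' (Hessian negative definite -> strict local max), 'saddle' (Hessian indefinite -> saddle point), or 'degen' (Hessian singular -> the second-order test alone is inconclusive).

Compute the Hessian H = grad^2 f:
  H = [[-9, -3], [-3, -1]]
Verify stationarity: grad f(x*) = H x* + g = (0, 0).
Eigenvalues of H: -10, 0.
H has a zero eigenvalue (singular; negative semidefinite but not definite), so H is neither positive definite, negative definite, nor indefinite. The second-order test alone is inconclusive -> degen.
(Indeed, f is constant along the null direction of H through x*, so x* is not a strict local extremum.)

degen


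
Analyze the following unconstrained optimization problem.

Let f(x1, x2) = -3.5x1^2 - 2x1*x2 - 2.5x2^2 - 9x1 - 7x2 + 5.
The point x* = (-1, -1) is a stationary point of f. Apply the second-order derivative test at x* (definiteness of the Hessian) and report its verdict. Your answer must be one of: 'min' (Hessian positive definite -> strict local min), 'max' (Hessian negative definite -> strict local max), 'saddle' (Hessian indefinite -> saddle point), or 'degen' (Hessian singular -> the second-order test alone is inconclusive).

Compute the Hessian H = grad^2 f:
  H = [[-7, -2], [-2, -5]]
Verify stationarity: grad f(x*) = H x* + g = (0, 0).
Eigenvalues of H: -8.2361, -3.7639.
Both eigenvalues < 0, so H is negative definite -> x* is a strict local max.

max


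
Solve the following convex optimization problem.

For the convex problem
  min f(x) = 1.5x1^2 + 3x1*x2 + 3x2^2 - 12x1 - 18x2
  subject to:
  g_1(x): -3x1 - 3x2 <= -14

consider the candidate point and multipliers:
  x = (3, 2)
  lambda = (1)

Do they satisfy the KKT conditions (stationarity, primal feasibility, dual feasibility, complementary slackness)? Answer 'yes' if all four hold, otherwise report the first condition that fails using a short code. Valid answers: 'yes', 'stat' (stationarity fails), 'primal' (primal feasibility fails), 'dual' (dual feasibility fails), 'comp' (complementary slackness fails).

Gradient of f: grad f(x) = Q x + c = (3, 3)
Constraint values g_i(x) = a_i^T x - b_i:
  g_1((3, 2)) = -1
Stationarity residual: grad f(x) + sum_i lambda_i a_i = (0, 0)
  -> stationarity OK
Primal feasibility (all g_i <= 0): OK
Dual feasibility (all lambda_i >= 0): OK
Complementary slackness (lambda_i * g_i(x) = 0 for all i): FAILS

Verdict: the first failing condition is complementary_slackness -> comp.

comp


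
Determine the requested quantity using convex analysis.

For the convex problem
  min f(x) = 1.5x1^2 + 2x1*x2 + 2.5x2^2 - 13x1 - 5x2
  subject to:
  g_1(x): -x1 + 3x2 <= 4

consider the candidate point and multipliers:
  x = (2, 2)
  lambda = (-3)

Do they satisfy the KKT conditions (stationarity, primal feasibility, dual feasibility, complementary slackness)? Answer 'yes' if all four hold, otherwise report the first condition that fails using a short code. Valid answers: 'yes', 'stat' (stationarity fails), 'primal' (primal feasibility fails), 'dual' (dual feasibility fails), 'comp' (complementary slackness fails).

Gradient of f: grad f(x) = Q x + c = (-3, 9)
Constraint values g_i(x) = a_i^T x - b_i:
  g_1((2, 2)) = 0
Stationarity residual: grad f(x) + sum_i lambda_i a_i = (0, 0)
  -> stationarity OK
Primal feasibility (all g_i <= 0): OK
Dual feasibility (all lambda_i >= 0): FAILS
Complementary slackness (lambda_i * g_i(x) = 0 for all i): OK

Verdict: the first failing condition is dual_feasibility -> dual.

dual


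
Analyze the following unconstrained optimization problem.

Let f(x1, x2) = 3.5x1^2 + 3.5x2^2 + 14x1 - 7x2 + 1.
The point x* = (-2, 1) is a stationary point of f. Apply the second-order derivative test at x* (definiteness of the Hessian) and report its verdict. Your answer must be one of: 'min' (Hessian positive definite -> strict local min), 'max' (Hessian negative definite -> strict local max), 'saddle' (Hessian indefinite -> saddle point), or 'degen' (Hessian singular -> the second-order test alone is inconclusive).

Compute the Hessian H = grad^2 f:
  H = [[7, 0], [0, 7]]
Verify stationarity: grad f(x*) = H x* + g = (0, 0).
Eigenvalues of H: 7, 7.
Both eigenvalues > 0, so H is positive definite -> x* is a strict local min.

min


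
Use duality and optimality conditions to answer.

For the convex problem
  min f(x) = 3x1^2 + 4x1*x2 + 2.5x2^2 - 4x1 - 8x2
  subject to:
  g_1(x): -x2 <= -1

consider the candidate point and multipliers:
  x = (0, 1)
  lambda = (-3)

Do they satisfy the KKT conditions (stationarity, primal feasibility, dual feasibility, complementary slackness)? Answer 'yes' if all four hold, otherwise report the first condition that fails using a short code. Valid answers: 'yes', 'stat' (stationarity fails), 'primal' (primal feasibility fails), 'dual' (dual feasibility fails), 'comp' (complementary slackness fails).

Gradient of f: grad f(x) = Q x + c = (0, -3)
Constraint values g_i(x) = a_i^T x - b_i:
  g_1((0, 1)) = 0
Stationarity residual: grad f(x) + sum_i lambda_i a_i = (0, 0)
  -> stationarity OK
Primal feasibility (all g_i <= 0): OK
Dual feasibility (all lambda_i >= 0): FAILS
Complementary slackness (lambda_i * g_i(x) = 0 for all i): OK

Verdict: the first failing condition is dual_feasibility -> dual.

dual


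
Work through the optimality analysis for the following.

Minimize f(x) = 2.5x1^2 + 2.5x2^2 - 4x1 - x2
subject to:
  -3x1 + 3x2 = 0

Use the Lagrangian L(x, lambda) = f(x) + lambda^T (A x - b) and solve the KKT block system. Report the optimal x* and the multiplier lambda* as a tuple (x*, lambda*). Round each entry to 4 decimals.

Form the Lagrangian:
  L(x, lambda) = (1/2) x^T Q x + c^T x + lambda^T (A x - b)
Stationarity (grad_x L = 0): Q x + c + A^T lambda = 0.
Primal feasibility: A x = b.

This gives the KKT block system:
  [ Q   A^T ] [ x     ]   [-c ]
  [ A    0  ] [ lambda ] = [ b ]

Solving the linear system:
  x*      = (0.5, 0.5)
  lambda* = (-0.5)
  f(x*)   = -1.25

x* = (0.5, 0.5), lambda* = (-0.5)


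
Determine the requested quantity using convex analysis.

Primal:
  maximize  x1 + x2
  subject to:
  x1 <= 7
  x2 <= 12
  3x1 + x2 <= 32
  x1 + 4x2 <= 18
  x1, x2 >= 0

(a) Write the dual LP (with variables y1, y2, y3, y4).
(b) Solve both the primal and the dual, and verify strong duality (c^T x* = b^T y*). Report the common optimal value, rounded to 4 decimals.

The standard primal-dual pair for 'max c^T x s.t. A x <= b, x >= 0' is:
  Dual:  min b^T y  s.t.  A^T y >= c,  y >= 0.

So the dual LP is:
  minimize  7y1 + 12y2 + 32y3 + 18y4
  subject to:
    y1 + 3y3 + y4 >= 1
    y2 + y3 + 4y4 >= 1
    y1, y2, y3, y4 >= 0

Solving the primal: x* = (7, 2.75).
  primal value c^T x* = 9.75.
Solving the dual: y* = (0.75, 0, 0, 0.25).
  dual value b^T y* = 9.75.
Strong duality: c^T x* = b^T y*. Confirmed.

9.75


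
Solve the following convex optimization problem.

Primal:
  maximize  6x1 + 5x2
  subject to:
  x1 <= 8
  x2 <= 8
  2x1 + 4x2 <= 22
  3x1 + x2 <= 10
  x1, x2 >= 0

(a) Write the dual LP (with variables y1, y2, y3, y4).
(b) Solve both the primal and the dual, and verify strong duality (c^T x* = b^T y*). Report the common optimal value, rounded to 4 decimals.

The standard primal-dual pair for 'max c^T x s.t. A x <= b, x >= 0' is:
  Dual:  min b^T y  s.t.  A^T y >= c,  y >= 0.

So the dual LP is:
  minimize  8y1 + 8y2 + 22y3 + 10y4
  subject to:
    y1 + 2y3 + 3y4 >= 6
    y2 + 4y3 + y4 >= 5
    y1, y2, y3, y4 >= 0

Solving the primal: x* = (1.8, 4.6).
  primal value c^T x* = 33.8.
Solving the dual: y* = (0, 0, 0.9, 1.4).
  dual value b^T y* = 33.8.
Strong duality: c^T x* = b^T y*. Confirmed.

33.8


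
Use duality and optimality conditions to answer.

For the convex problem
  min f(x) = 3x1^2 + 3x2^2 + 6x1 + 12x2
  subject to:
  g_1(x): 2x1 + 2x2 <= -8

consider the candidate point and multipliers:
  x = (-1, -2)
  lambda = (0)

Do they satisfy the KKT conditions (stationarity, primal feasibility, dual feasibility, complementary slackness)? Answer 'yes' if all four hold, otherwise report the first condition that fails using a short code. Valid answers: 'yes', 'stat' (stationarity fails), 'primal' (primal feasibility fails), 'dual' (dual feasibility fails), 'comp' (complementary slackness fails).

Gradient of f: grad f(x) = Q x + c = (0, 0)
Constraint values g_i(x) = a_i^T x - b_i:
  g_1((-1, -2)) = 2
Stationarity residual: grad f(x) + sum_i lambda_i a_i = (0, 0)
  -> stationarity OK
Primal feasibility (all g_i <= 0): FAILS
Dual feasibility (all lambda_i >= 0): OK
Complementary slackness (lambda_i * g_i(x) = 0 for all i): OK

Verdict: the first failing condition is primal_feasibility -> primal.

primal


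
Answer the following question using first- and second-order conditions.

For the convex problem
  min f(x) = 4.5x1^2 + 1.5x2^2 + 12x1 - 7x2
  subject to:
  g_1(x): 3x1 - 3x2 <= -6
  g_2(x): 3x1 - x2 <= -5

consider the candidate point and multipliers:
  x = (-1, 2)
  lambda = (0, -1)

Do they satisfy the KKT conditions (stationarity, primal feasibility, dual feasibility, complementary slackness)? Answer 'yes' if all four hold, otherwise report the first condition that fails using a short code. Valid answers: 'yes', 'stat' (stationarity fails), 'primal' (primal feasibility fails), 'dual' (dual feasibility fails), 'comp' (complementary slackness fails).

Gradient of f: grad f(x) = Q x + c = (3, -1)
Constraint values g_i(x) = a_i^T x - b_i:
  g_1((-1, 2)) = -3
  g_2((-1, 2)) = 0
Stationarity residual: grad f(x) + sum_i lambda_i a_i = (0, 0)
  -> stationarity OK
Primal feasibility (all g_i <= 0): OK
Dual feasibility (all lambda_i >= 0): FAILS
Complementary slackness (lambda_i * g_i(x) = 0 for all i): OK

Verdict: the first failing condition is dual_feasibility -> dual.

dual


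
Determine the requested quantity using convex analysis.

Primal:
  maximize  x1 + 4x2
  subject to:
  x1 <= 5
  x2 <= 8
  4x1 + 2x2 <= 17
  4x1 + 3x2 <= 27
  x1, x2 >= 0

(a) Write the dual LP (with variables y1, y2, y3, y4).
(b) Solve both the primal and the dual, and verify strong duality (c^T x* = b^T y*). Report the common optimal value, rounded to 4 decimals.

The standard primal-dual pair for 'max c^T x s.t. A x <= b, x >= 0' is:
  Dual:  min b^T y  s.t.  A^T y >= c,  y >= 0.

So the dual LP is:
  minimize  5y1 + 8y2 + 17y3 + 27y4
  subject to:
    y1 + 4y3 + 4y4 >= 1
    y2 + 2y3 + 3y4 >= 4
    y1, y2, y3, y4 >= 0

Solving the primal: x* = (0.25, 8).
  primal value c^T x* = 32.25.
Solving the dual: y* = (0, 3.5, 0.25, 0).
  dual value b^T y* = 32.25.
Strong duality: c^T x* = b^T y*. Confirmed.

32.25
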